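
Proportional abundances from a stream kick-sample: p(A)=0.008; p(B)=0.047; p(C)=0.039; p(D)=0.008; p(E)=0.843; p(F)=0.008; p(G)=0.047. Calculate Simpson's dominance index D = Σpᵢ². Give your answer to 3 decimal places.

D = 0.008² + 0.047² + 0.039² + 0.008² + 0.843² + 0.008² + 0.047² = 0.00006 + 0.00221 + 0.00152 + 0.00006 + 0.71065 + 0.00006 + 0.00221 = 0.71678 (working shown to 5 dp, full precision carried).
To 3 decimal places, D = 0.717.

0.717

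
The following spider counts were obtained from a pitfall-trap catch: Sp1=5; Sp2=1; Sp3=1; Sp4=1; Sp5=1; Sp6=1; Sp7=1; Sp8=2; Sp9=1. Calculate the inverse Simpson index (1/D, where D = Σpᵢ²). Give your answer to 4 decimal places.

Total N = 5+1+1+1+1+1+1+2+1 = 14, so the proportions are 0.35714286, 0.07142857, 0.07142857, 0.07142857, 0.07142857, 0.07142857, 0.07142857, 0.14285714, 0.07142857 (working shown to 8 dp, full precision carried).
D = 0.35714286² + 0.07142857² + 0.07142857² + 0.07142857² + 0.07142857² + 0.07142857² + 0.07142857² + 0.14285714² + 0.07142857² = 0.12755102 + 0.00510204 + 0.00510204 + 0.00510204 + 0.00510204 + 0.00510204 + 0.00510204 + 0.02040816 + 0.00510204 = 0.18367347.
So 1/D = 5.444444, i.e. 5.4444 to 4 decimal places.

5.4444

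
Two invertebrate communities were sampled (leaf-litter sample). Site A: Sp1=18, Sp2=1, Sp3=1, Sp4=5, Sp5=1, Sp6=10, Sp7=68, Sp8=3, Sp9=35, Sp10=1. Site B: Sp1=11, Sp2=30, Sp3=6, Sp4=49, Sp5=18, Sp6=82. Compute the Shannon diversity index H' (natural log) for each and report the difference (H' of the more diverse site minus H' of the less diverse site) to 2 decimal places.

Site A: N=143, proportions 0.1259, 0.007, 0.007, 0.035, 0.007, 0.0699, 0.4755, 0.021, 0.2448, 0.007, giving H' = 1.4820 (working shown to 4 dp, full precision carried).
Site B: N=196, proportions 0.0561, 0.1531, 0.0306, 0.25, 0.0918, 0.4184, giving H' = 1.4861.
Difference = |1.4820 − 1.4861| = 0.0041, i.e. 0.00 to 2 decimal places.

0.00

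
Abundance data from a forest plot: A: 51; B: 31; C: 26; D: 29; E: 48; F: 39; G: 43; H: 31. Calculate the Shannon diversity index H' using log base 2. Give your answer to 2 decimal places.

2.96

Total N = 51+31+26+29+48+39+43+31 = 298, so the proportions are 0.1711, 0.104, 0.0872, 0.0973, 0.1611, 0.1309, 0.1443, 0.104 (working shown to 4 dp, full precision carried).
Each pᵢ log₂ pᵢ term: 0.1711×(-2.5467)=-0.4359, 0.104×(-3.2650)=-0.3396, 0.0872×(-3.5187)=-0.3070, 0.0973×(-3.3612)=-0.3271, 0.1611×(-2.6342)=-0.4243, 0.1309×(-2.9338)=-0.3839, 0.1443×(-2.7929)=-0.4030, 0.104×(-3.2650)=-0.3396.
Sum = -2.9605, so H' = 2.96.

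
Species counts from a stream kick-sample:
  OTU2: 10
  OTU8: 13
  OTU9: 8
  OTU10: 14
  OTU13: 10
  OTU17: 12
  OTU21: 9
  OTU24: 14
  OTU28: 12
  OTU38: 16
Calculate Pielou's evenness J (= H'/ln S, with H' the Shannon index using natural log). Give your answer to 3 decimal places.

0.991

Total N = 10+13+8+14+10+12+9+14+12+16 = 118, so the proportions are 0.08475, 0.11017, 0.0678, 0.11864, 0.08475, 0.10169, 0.07627, 0.11864, 0.10169, 0.13559 (working shown to 5 dp, full precision carried).
H' = −Σ pᵢ ln pᵢ = −((-0.20916) + (-0.24300) + (-0.18246) + (-0.25290) + (-0.20916) + (-0.23245) + (-0.19628) + (-0.25290) + (-0.23245) + (-0.27093)) = 2.28171.
With S = 10 species, ln S = 2.30259, so J = 2.28171/2.30259 = 0.99093, i.e. 0.991 to 3 decimal places.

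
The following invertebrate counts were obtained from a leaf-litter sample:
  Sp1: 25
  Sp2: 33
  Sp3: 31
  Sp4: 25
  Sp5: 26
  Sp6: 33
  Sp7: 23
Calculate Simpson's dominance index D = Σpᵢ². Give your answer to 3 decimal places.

Total N = 25+33+31+25+26+33+23 = 196, so the proportions are 0.12755, 0.16837, 0.15816, 0.12755, 0.13265, 0.16837, 0.11735 (working shown to 5 dp, full precision carried).
D = 0.12755² + 0.16837² + 0.15816² + 0.12755² + 0.13265² + 0.16837² + 0.11735² = 0.01627 + 0.02835 + 0.02502 + 0.01627 + 0.01760 + 0.02835 + 0.01377 = 0.14562.
To 3 decimal places, D = 0.146.

0.146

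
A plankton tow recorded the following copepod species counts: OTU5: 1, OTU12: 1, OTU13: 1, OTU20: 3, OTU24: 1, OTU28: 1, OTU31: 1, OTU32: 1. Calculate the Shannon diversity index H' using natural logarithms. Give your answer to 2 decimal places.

Total N = 1+1+1+3+1+1+1+1 = 10, so the proportions are 0.1, 0.1, 0.1, 0.3, 0.1, 0.1, 0.1, 0.1 (working shown to 4 dp, full precision carried).
Each pᵢ ln pᵢ term: 0.1×(-2.3026)=-0.2303, 0.1×(-2.3026)=-0.2303, 0.1×(-2.3026)=-0.2303, 0.3×(-1.2040)=-0.3612, 0.1×(-2.3026)=-0.2303, 0.1×(-2.3026)=-0.2303, 0.1×(-2.3026)=-0.2303, 0.1×(-2.3026)=-0.2303.
Sum = -1.9730, so H' = 1.97.

1.97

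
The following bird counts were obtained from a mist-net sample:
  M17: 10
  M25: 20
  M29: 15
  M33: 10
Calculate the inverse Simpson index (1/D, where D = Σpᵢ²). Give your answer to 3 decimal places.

Total N = 10+20+15+10 = 55, so the proportions are 0.1818182, 0.3636364, 0.2727273, 0.1818182 (working shown to 7 dp, full precision carried).
D = 0.1818182² + 0.3636364² + 0.2727273² + 0.1818182² = 0.0330579 + 0.1322314 + 0.0743802 + 0.0330579 = 0.2727273.
So 1/D = 3.66667, i.e. 3.667 to 3 decimal places.

3.667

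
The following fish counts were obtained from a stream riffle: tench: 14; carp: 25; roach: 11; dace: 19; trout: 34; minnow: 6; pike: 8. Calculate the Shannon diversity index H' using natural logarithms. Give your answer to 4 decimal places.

Total N = 14+25+11+19+34+6+8 = 117, so the proportions are 0.119658, 0.213675, 0.094017, 0.162393, 0.290598, 0.051282, 0.068376 (working shown to 6 dp, full precision carried).
Each pᵢ ln pᵢ term: 0.119658×(-2.123117)=-0.254048, 0.213675×(-1.543298)=-0.329765, 0.094017×(-2.364279)=-0.222283, 0.162393×(-1.817735)=-0.295188, 0.290598×(-1.235813)=-0.359125, 0.051282×(-2.970414)=-0.152329, 0.068376×(-2.682732)=-0.183435.
Sum = -1.796172, so H' = 1.7962.

1.7962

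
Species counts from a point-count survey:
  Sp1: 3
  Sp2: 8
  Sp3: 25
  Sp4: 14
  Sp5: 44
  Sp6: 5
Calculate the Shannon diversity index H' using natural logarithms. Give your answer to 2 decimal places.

1.44

Total N = 3+8+25+14+44+5 = 99, so the proportions are 0.0303, 0.0808, 0.2525, 0.1414, 0.4444, 0.0505 (working shown to 4 dp, full precision carried).
Each pᵢ ln pᵢ term: 0.0303×(-3.4965)=-0.1060, 0.0808×(-2.5157)=-0.2033, 0.2525×(-1.3762)=-0.3475, 0.1414×(-1.9561)=-0.2766, 0.4444×(-0.8109)=-0.3604, 0.0505×(-2.9857)=-0.1508.
Sum = -1.4446, so H' = 1.44.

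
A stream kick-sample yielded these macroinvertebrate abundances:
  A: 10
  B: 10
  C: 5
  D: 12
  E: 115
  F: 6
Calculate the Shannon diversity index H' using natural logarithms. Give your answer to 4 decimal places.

Total N = 10+10+5+12+115+6 = 158, so the proportions are 0.063291, 0.063291, 0.031646, 0.075949, 0.727848, 0.037975 (working shown to 6 dp, full precision carried).
Each pᵢ ln pᵢ term: 0.063291×(-2.760010)=-0.174684, 0.063291×(-2.760010)=-0.174684, 0.031646×(-3.453157)=-0.109277, 0.075949×(-2.577688)=-0.195774, 0.727848×(-0.317663)=-0.231210, 0.037975×(-3.270836)=-0.124209.
Sum = -1.009839, so H' = 1.0098.

1.0098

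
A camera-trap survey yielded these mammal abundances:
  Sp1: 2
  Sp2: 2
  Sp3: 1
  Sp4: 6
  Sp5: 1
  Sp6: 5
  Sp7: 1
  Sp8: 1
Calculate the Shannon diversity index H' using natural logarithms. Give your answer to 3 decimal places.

Total N = 2+2+1+6+1+5+1+1 = 19, so the proportions are 0.10526, 0.10526, 0.05263, 0.31579, 0.05263, 0.26316, 0.05263, 0.05263 (working shown to 5 dp, full precision carried).
Each pᵢ ln pᵢ term: 0.10526×(-2.25129)=-0.23698, 0.10526×(-2.25129)=-0.23698, 0.05263×(-2.94444)=-0.15497, 0.31579×(-1.15268)=-0.36400, 0.05263×(-2.94444)=-0.15497, 0.26316×(-1.33500)=-0.35132, 0.05263×(-2.94444)=-0.15497, 0.05263×(-2.94444)=-0.15497.
Sum = -1.80916, so H' = 1.809.

1.809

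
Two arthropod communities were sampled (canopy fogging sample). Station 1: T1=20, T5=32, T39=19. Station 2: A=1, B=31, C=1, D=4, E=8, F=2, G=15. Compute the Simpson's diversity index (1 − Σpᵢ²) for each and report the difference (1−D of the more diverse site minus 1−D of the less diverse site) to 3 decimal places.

0.023

Station 1: N=71, proportions 0.28169, 0.4507, 0.26761, giving 1−D = 0.64590 (working shown to 5 dp, full precision carried).
Station 2: N=62, proportions 0.01613, 0.5, 0.01613, 0.06452, 0.12903, 0.03226, 0.24194, giving 1−D = 0.66909.
Difference = |0.64590 − 0.66909| = 0.02319, i.e. 0.023 to 3 decimal places.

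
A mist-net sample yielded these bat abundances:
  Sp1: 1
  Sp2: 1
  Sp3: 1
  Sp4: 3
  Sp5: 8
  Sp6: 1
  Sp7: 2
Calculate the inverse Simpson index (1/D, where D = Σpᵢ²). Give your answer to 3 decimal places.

3.568

Total N = 1+1+1+3+8+1+2 = 17, so the proportions are 0.0588235, 0.0588235, 0.0588235, 0.1764706, 0.4705882, 0.0588235, 0.1176471 (working shown to 7 dp, full precision carried).
D = 0.0588235² + 0.0588235² + 0.0588235² + 0.1764706² + 0.4705882² + 0.0588235² + 0.1176471² = 0.0034602 + 0.0034602 + 0.0034602 + 0.0311419 + 0.2214533 + 0.0034602 + 0.0138408 = 0.2802768.
So 1/D = 3.56790, i.e. 3.568 to 3 decimal places.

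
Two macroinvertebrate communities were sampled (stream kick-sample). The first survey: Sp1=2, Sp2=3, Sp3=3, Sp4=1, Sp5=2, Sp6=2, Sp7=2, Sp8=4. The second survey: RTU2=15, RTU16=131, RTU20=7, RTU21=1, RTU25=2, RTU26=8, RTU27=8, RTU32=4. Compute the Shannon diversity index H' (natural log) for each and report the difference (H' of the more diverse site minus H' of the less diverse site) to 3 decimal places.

1.009

The first survey: N=19, proportions 0.10526, 0.15789, 0.15789, 0.05263, 0.10526, 0.10526, 0.10526, 0.21053, giving H' = 2.01381 (working shown to 5 dp, full precision carried).
The second survey: N=176, proportions 0.08523, 0.74432, 0.03977, 0.00568, 0.01136, 0.04545, 0.04545, 0.02273, giving H' = 1.00517.
Difference = |2.01381 − 1.00517| = 1.00864, i.e. 1.009 to 3 decimal places.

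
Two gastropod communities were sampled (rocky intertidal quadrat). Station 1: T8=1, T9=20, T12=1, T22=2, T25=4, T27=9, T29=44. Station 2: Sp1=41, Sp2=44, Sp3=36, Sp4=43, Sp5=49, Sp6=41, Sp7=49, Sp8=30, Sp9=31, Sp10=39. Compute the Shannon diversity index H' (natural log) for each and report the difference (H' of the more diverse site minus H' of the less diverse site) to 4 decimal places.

Station 1: N=81, proportions 0.012346, 0.246914, 0.012346, 0.024691, 0.049383, 0.111111, 0.54321, giving H' = 1.269443 (working shown to 6 dp, full precision carried).
Station 2: N=403, proportions 0.101737, 0.109181, 0.08933, 0.1067, 0.121588, 0.101737, 0.121588, 0.074442, 0.076923, 0.096774, giving H' = 2.290444.
Difference = |1.269443 − 2.290444| = 1.021001, i.e. 1.0210 to 4 decimal places.

1.0210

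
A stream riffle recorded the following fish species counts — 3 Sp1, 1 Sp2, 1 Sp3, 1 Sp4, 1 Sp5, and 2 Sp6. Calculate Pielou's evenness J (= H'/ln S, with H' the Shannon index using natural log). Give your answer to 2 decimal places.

0.94

Total N = 3+1+1+1+1+2 = 9, so the proportions are 0.3333, 0.1111, 0.1111, 0.1111, 0.1111, 0.2222 (working shown to 4 dp, full precision carried).
H' = −Σ pᵢ ln pᵢ = −((-0.3662) + (-0.2441) + (-0.2441) + (-0.2441) + (-0.2441) + (-0.3342)) = 1.6770.
With S = 6 species, ln S = 1.7918, so J = 1.6770/1.7918 = 0.9359, i.e. 0.94 to 2 decimal places.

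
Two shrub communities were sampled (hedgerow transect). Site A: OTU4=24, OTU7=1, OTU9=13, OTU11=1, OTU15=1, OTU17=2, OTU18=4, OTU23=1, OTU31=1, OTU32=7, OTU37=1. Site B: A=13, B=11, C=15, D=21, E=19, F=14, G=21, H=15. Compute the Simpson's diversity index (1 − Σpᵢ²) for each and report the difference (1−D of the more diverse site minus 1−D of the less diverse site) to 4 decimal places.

Site A: N=56, proportions 0.428571, 0.017857, 0.232143, 0.017857, 0.017857, 0.035714, 0.071429, 0.017857, 0.017857, 0.125, 0.017857, giving 1−D = 0.738520 (working shown to 6 dp, full precision carried).
Site B: N=129, proportions 0.100775, 0.085271, 0.116279, 0.162791, 0.147287, 0.108527, 0.162791, 0.116279, giving 1−D = 0.869058.
Difference = |0.738520 − 0.869058| = 0.130538, i.e. 0.1305 to 4 decimal places.

0.1305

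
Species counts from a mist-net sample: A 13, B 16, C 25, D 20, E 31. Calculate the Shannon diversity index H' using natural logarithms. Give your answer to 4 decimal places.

1.5630

Total N = 13+16+25+20+31 = 105, so the proportions are 0.12381, 0.152381, 0.238095, 0.190476, 0.295238 (working shown to 6 dp, full precision carried).
Each pᵢ ln pᵢ term: 0.12381×(-2.089011)=-0.258639, 0.152381×(-1.881372)=-0.286685, 0.238095×(-1.435085)=-0.341687, 0.190476×(-1.658228)=-0.315853, 0.295238×(-1.219973)=-0.360183.
Sum = -1.563047, so H' = 1.5630.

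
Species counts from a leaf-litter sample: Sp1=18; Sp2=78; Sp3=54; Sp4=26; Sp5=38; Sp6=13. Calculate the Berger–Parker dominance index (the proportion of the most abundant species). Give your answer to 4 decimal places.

Total N = 18+78+54+26+38+13 = 227, so the proportions are 0.079295, 0.343612, 0.237885, 0.114537, 0.167401, 0.057269 (working shown to 6 dp, full precision carried).
The largest proportion is 0.343612, i.e. d = 0.3436 to 4 decimal places.

0.3436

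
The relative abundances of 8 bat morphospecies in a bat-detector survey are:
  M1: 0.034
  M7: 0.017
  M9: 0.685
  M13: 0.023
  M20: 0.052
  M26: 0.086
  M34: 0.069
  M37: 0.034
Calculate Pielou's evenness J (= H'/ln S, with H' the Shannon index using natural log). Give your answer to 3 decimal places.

0.574

H' = −Σ pᵢ ln pᵢ = −((-0.11497) + (-0.06927) + (-0.25916) + (-0.08676) + (-0.15374) + (-0.21099) + (-0.18448) + (-0.11497)) = 1.19434 (working shown to 5 dp, full precision carried).
With S = 8 species, ln S = 2.07944, so J = 1.19434/2.07944 = 0.57436, i.e. 0.574 to 3 decimal places.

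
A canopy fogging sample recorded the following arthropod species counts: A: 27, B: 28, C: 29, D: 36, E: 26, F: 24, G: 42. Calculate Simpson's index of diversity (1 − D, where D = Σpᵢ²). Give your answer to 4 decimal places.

0.8517

Total N = 27+28+29+36+26+24+42 = 212, so the proportions are 0.127358, 0.132075, 0.136792, 0.169811, 0.122642, 0.113208, 0.198113 (working shown to 6 dp, full precision carried).
D = 0.127358² + 0.132075² + 0.136792² + 0.169811² + 0.122642² + 0.113208² + 0.198113² = 0.016220 + 0.017444 + 0.018712 + 0.028836 + 0.015041 + 0.012816 + 0.039249 = 0.148318.
So 1 − D = 0.851682, i.e. 0.8517 to 4 decimal places.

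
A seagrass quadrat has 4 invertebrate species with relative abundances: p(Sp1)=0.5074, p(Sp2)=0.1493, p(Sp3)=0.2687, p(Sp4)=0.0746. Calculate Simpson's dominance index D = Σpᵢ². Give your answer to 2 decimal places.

0.36

D = 0.5074² + 0.1493² + 0.2687² + 0.0746² = 0.2575 + 0.0223 + 0.0722 + 0.0056 = 0.3575 (working shown to 4 dp, full precision carried).
To 2 decimal places, D = 0.36.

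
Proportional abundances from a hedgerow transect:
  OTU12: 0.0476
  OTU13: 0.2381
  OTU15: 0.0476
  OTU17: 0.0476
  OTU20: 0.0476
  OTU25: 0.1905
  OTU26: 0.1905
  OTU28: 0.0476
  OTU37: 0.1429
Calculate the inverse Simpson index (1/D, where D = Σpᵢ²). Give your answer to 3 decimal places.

6.210

D = 0.0476² + 0.2381² + 0.0476² + 0.0476² + 0.0476² + 0.1905² + 0.1905² + 0.0476² + 0.1429² = 0.0022658 + 0.0566916 + 0.0022658 + 0.0022658 + 0.0022658 + 0.0362903 + 0.0362903 + 0.0022658 + 0.0204204 = 0.1610213 (working shown to 7 dp, full precision carried).
So 1/D = 6.21036, i.e. 6.210 to 3 decimal places.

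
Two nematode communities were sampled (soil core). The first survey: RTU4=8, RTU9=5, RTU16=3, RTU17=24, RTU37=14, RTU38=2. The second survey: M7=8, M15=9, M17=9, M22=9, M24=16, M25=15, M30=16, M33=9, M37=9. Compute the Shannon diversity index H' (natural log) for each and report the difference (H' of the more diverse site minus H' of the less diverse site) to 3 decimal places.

0.677

The first survey: N=56, proportions 0.14286, 0.08929, 0.05357, 0.42857, 0.25, 0.03571, giving H' = 1.47919 (working shown to 5 dp, full precision carried).
The second survey: N=100, proportions 0.08, 0.09, 0.09, 0.09, 0.16, 0.15, 0.16, 0.09, 0.09, giving H' = 2.15663.
Difference = |1.47919 − 2.15663| = 0.67744, i.e. 0.677 to 3 decimal places.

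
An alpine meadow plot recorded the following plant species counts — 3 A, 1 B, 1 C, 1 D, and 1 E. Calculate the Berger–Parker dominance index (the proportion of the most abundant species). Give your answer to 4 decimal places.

0.4286

Total N = 3+1+1+1+1 = 7, so the proportions are 0.428571, 0.142857, 0.142857, 0.142857, 0.142857 (working shown to 6 dp, full precision carried).
The largest proportion is 0.428571, i.e. d = 0.4286 to 4 decimal places.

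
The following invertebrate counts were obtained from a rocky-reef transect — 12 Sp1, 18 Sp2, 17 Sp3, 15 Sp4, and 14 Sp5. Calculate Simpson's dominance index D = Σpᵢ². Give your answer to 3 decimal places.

0.204

Total N = 12+18+17+15+14 = 76, so the proportions are 0.15789, 0.23684, 0.22368, 0.19737, 0.18421 (working shown to 5 dp, full precision carried).
D = 0.15789² + 0.23684² + 0.22368² + 0.19737² + 0.18421² = 0.02493 + 0.05609 + 0.05003 + 0.03895 + 0.03393 = 0.20395.
To 3 decimal places, D = 0.204.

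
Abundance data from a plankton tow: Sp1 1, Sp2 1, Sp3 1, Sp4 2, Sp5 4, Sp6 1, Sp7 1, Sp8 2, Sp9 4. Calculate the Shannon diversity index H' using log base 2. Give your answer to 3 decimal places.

2.911

Total N = 1+1+1+2+4+1+1+2+4 = 17, so the proportions are 0.05882, 0.05882, 0.05882, 0.11765, 0.23529, 0.05882, 0.05882, 0.11765, 0.23529 (working shown to 5 dp, full precision carried).
Each pᵢ log₂ pᵢ term: 0.05882×(-4.08746)=-0.24044, 0.05882×(-4.08746)=-0.24044, 0.05882×(-4.08746)=-0.24044, 0.11765×(-3.08746)=-0.36323, 0.23529×(-2.08746)=-0.49117, 0.05882×(-4.08746)=-0.24044, 0.05882×(-4.08746)=-0.24044, 0.11765×(-3.08746)=-0.36323, 0.23529×(-2.08746)=-0.49117.
Sum = -2.91099, so H' = 2.911.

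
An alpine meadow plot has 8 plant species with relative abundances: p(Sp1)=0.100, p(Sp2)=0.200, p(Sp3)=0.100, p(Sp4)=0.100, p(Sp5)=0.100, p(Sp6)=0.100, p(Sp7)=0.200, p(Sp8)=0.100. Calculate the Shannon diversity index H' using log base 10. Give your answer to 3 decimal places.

Each pᵢ log₁₀ pᵢ term (working shown to 5 dp, full precision carried): 0.1×(-1.00000)=-0.10000, 0.2×(-0.69897)=-0.13979, 0.1×(-1.00000)=-0.10000, 0.1×(-1.00000)=-0.10000, 0.1×(-1.00000)=-0.10000, 0.1×(-1.00000)=-0.10000, 0.2×(-0.69897)=-0.13979, 0.1×(-1.00000)=-0.10000.
Sum = -0.87959, so H' = 0.880.

0.880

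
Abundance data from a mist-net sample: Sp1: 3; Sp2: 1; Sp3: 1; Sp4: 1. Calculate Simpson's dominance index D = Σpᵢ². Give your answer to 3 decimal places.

Total N = 3+1+1+1 = 6, so the proportions are 0.5, 0.16667, 0.16667, 0.16667 (working shown to 5 dp, full precision carried).
D = 0.5² + 0.16667² + 0.16667² + 0.16667² = 0.25000 + 0.02778 + 0.02778 + 0.02778 = 0.33333.
To 3 decimal places, D = 0.333.

0.333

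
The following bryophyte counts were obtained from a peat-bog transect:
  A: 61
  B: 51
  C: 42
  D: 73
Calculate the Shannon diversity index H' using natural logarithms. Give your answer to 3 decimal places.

1.366

Total N = 61+51+42+73 = 227, so the proportions are 0.26872, 0.22467, 0.18502, 0.32159 (working shown to 5 dp, full precision carried).
Each pᵢ ln pᵢ term: 0.26872×(-1.31408)=-0.35312, 0.22467×(-1.49312)=-0.33546, 0.18502×(-1.68728)=-0.31218, 0.32159×(-1.13449)=-0.36484.
Sum = -1.36560, so H' = 1.366.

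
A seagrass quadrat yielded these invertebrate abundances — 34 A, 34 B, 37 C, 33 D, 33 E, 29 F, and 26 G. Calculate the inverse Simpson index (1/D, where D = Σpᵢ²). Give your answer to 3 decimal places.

Total N = 34+34+37+33+33+29+26 = 226, so the proportions are 0.1504425, 0.1504425, 0.1637168, 0.1460177, 0.1460177, 0.1283186, 0.1150442 (working shown to 7 dp, full precision carried).
D = 0.1504425² + 0.1504425² + 0.1637168² + 0.1460177² + 0.1460177² + 0.1283186² + 0.1150442² = 0.0226329 + 0.0226329 + 0.0268032 + 0.0213212 + 0.0213212 + 0.0164657 + 0.0132352 = 0.1444122.
So 1/D = 6.92462, i.e. 6.925 to 3 decimal places.

6.925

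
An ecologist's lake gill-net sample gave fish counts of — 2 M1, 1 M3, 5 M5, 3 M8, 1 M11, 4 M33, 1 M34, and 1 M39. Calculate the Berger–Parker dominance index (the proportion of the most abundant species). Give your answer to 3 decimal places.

0.278

Total N = 2+1+5+3+1+4+1+1 = 18, so the proportions are 0.11111, 0.05556, 0.27778, 0.16667, 0.05556, 0.22222, 0.05556, 0.05556 (working shown to 5 dp, full precision carried).
The largest proportion is 0.27778, i.e. d = 0.278 to 3 decimal places.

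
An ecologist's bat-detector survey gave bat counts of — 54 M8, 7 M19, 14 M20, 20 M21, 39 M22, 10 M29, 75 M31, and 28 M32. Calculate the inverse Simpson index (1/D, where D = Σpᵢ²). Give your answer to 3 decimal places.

Total N = 54+7+14+20+39+10+75+28 = 247, so the proportions are 0.2186235, 0.0283401, 0.0566802, 0.0809717, 0.1578947, 0.0404858, 0.3036437, 0.1133603 (working shown to 7 dp, full precision carried).
D = 0.2186235² + 0.0283401² + 0.0566802² + 0.0809717² + 0.1578947² + 0.0404858² + 0.3036437² + 0.1133603² = 0.0477962 + 0.0008032 + 0.0032126 + 0.0065564 + 0.0249307 + 0.0016391 + 0.0921995 + 0.0128506 = 0.1899884.
So 1/D = 5.26348, i.e. 5.263 to 3 decimal places.

5.263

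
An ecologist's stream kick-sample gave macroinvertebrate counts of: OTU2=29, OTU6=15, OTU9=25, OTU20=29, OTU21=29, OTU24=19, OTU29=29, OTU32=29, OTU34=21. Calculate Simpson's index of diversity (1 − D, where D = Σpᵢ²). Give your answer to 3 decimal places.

Total N = 29+15+25+29+29+19+29+29+21 = 225, so the proportions are 0.12889, 0.06667, 0.11111, 0.12889, 0.12889, 0.08444, 0.12889, 0.12889, 0.09333 (working shown to 5 dp, full precision carried).
D = 0.12889² + 0.06667² + 0.11111² + 0.12889² + 0.12889² + 0.08444² + 0.12889² + 0.12889² + 0.09333² = 0.01661 + 0.00444 + 0.01235 + 0.01661 + 0.01661 + 0.00713 + 0.01661 + 0.01661 + 0.00871 = 0.11569.
So 1 − D = 0.88431, i.e. 0.884 to 3 decimal places.

0.884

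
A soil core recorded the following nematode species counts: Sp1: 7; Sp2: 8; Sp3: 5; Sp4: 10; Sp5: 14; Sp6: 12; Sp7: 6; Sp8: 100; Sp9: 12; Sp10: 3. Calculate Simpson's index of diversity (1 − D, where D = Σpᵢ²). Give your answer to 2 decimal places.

0.66

Total N = 7+8+5+10+14+12+6+100+12+3 = 177, so the proportions are 0.0395, 0.0452, 0.0282, 0.0565, 0.0791, 0.0678, 0.0339, 0.565, 0.0678, 0.0169 (working shown to 4 dp, full precision carried).
D = 0.0395² + 0.0452² + 0.0282² + 0.0565² + 0.0791² + 0.0678² + 0.0339² + 0.565² + 0.0678² + 0.0169² = 0.0016 + 0.0020 + 0.0008 + 0.0032 + 0.0063 + 0.0046 + 0.0011 + 0.3192 + 0.0046 + 0.0003 = 0.3437.
So 1 − D = 0.6563, i.e. 0.66 to 2 decimal places.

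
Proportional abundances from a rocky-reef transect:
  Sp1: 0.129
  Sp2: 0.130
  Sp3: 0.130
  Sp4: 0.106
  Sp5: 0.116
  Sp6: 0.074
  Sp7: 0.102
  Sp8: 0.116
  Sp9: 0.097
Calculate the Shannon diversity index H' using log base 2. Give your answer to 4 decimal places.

Each pᵢ log₂ pᵢ term (working shown to 6 dp, full precision carried): 0.129×(-2.954557)=-0.381138, 0.13×(-2.943416)=-0.382644, 0.13×(-2.943416)=-0.382644, 0.106×(-3.237864)=-0.343214, 0.116×(-3.107803)=-0.360505, 0.074×(-3.756331)=-0.277968, 0.102×(-3.293359)=-0.335923, 0.116×(-3.107803)=-0.360505, 0.097×(-3.365871)=-0.326490.
Sum = -3.151031, so H' = 3.1510.

3.1510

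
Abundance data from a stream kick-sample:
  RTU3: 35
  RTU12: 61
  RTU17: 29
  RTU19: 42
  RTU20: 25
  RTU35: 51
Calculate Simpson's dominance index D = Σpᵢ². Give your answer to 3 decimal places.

Total N = 35+61+29+42+25+51 = 243, so the proportions are 0.14403, 0.25103, 0.11934, 0.17284, 0.10288, 0.20988 (working shown to 5 dp, full precision carried).
D = 0.14403² + 0.25103² + 0.11934² + 0.17284² + 0.10288² + 0.20988² = 0.02075 + 0.06302 + 0.01424 + 0.02987 + 0.01058 + 0.04405 = 0.18251.
To 3 decimal places, D = 0.183.

0.183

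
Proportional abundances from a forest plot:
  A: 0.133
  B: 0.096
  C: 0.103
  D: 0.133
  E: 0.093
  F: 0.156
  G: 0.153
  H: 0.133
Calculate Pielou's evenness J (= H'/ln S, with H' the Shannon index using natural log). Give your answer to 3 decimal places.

0.992

H' = −Σ pᵢ ln pᵢ = −((-0.26832) + (-0.22497) + (-0.23412) + (-0.26832) + (-0.22089) + (-0.28983) + (-0.28723) + (-0.26832)) = 2.06199 (working shown to 5 dp, full precision carried).
With S = 8 species, ln S = 2.07944, so J = 2.06199/2.07944 = 0.99161, i.e. 0.992 to 3 decimal places.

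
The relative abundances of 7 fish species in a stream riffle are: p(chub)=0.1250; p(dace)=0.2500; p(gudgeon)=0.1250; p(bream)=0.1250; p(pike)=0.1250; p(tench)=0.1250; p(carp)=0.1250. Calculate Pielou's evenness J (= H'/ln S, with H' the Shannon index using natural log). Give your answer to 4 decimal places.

H' = −Σ pᵢ ln pᵢ = −((-0.259930) + (-0.346574) + (-0.259930) + (-0.259930) + (-0.259930) + (-0.259930) + (-0.259930)) = 1.906155 (working shown to 6 dp, full precision carried).
With S = 7 species, ln S = 1.945910, so J = 1.906155/1.945910 = 0.979570, i.e. 0.9796 to 4 decimal places.

0.9796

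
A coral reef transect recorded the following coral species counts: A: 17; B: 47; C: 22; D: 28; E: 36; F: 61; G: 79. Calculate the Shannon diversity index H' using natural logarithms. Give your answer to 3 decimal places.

1.824

Total N = 17+47+22+28+36+61+79 = 290, so the proportions are 0.05862, 0.16207, 0.07586, 0.09655, 0.12414, 0.21034, 0.27241 (working shown to 5 dp, full precision carried).
Each pᵢ ln pᵢ term: 0.05862×(-2.83667)=-0.16629, 0.16207×(-1.81973)=-0.29492, 0.07586×(-2.57884)=-0.19564, 0.09655×(-2.33768)=-0.22571, 0.12414×(-2.08636)=-0.25900, 0.21034×(-1.55901)=-0.32793, 0.27241×(-1.30043)=-0.35426.
Sum = -1.82373, so H' = 1.824.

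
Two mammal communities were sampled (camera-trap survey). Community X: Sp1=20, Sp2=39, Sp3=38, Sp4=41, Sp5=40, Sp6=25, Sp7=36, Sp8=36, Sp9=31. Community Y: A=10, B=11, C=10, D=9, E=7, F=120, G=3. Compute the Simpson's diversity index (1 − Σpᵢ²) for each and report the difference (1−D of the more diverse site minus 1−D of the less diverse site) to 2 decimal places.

0.40

Community X: N=306, proportions 0.0654, 0.1275, 0.1242, 0.134, 0.1307, 0.0817, 0.1176, 0.1176, 0.1013, giving 1−D = 0.8844 (working shown to 4 dp, full precision carried).
Community Y: N=170, proportions 0.0588, 0.0647, 0.0588, 0.0529, 0.0412, 0.7059, 0.0176, giving 1−D = 0.4858.
Difference = |0.8844 − 0.4858| = 0.3986, i.e. 0.40 to 2 decimal places.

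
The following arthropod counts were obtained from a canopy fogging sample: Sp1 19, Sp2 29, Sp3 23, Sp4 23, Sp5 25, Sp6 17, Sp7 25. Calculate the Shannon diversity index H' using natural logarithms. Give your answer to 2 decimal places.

1.93

Total N = 19+29+23+23+25+17+25 = 161, so the proportions are 0.118, 0.1801, 0.1429, 0.1429, 0.1553, 0.1056, 0.1553 (working shown to 4 dp, full precision carried).
Each pᵢ ln pᵢ term: 0.118×(-2.1370)=-0.2522, 0.1801×(-1.7141)=-0.3088, 0.1429×(-1.9459)=-0.2780, 0.1429×(-1.9459)=-0.2780, 0.1553×(-1.8625)=-0.2892, 0.1056×(-2.2482)=-0.2374, 0.1553×(-1.8625)=-0.2892.
Sum = -1.9327, so H' = 1.93.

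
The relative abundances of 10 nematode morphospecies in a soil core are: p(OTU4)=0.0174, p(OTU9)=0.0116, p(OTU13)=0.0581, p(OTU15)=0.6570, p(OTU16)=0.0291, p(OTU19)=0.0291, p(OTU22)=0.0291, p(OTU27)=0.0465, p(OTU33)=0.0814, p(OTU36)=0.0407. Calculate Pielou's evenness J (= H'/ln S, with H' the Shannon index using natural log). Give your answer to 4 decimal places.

0.5861

H' = −Σ pᵢ ln pᵢ = −((-0.070492) + (-0.051698) + (-0.165329) + (-0.275987) + (-0.102927) + (-0.102927) + (-0.102927) + (-0.142676) + (-0.204182) + (-0.130302)) = 1.349448 (working shown to 6 dp, full precision carried).
With S = 10 species, ln S = 2.302585, so J = 1.349448/2.302585 = 0.586058, i.e. 0.5861 to 4 decimal places.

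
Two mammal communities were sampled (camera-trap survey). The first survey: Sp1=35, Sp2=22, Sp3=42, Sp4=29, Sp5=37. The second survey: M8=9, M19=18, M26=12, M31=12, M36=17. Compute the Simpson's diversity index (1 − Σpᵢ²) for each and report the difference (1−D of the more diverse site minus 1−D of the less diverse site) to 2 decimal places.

0.00

The first survey: N=165, proportions 0.21212, 0.13333, 0.25455, 0.17576, 0.22424, giving 1−D = 0.79126 (working shown to 5 dp, full precision carried).
The second survey: N=68, proportions 0.13235, 0.26471, 0.17647, 0.17647, 0.25, giving 1−D = 0.78763.
Difference = |0.79126 − 0.78763| = 0.00363, i.e. 0.00 to 2 decimal places.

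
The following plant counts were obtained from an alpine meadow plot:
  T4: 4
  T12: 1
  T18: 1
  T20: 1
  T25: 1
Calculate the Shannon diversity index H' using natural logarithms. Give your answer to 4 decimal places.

Total N = 4+1+1+1+1 = 8, so the proportions are 0.5, 0.125, 0.125, 0.125, 0.125 (working shown to 6 dp, full precision carried).
Each pᵢ ln pᵢ term: 0.5×(-0.693147)=-0.346574, 0.125×(-2.079442)=-0.259930, 0.125×(-2.079442)=-0.259930, 0.125×(-2.079442)=-0.259930, 0.125×(-2.079442)=-0.259930.
Sum = -1.386294, so H' = 1.3863.

1.3863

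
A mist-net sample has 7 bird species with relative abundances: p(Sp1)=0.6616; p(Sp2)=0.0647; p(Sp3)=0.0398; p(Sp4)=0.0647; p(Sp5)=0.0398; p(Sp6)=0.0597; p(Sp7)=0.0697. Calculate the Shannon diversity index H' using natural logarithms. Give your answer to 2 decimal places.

1.24

Each pᵢ ln pᵢ term (working shown to 4 dp, full precision carried): 0.6616×(-0.4131)=-0.2733, 0.0647×(-2.7380)=-0.1771, 0.0398×(-3.2239)=-0.1283, 0.0647×(-2.7380)=-0.1771, 0.0398×(-3.2239)=-0.1283, 0.0597×(-2.8184)=-0.1683, 0.0697×(-2.6636)=-0.1856.
Sum = -1.2381, so H' = 1.24.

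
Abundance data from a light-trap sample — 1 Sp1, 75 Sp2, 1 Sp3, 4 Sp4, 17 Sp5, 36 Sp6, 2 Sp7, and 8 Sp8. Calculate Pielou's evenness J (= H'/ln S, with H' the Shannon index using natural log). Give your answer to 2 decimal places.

Total N = 1+75+1+4+17+36+2+8 = 144, so the proportions are 0.0069, 0.5208, 0.0069, 0.0278, 0.1181, 0.25, 0.0139, 0.0556 (working shown to 4 dp, full precision carried).
H' = −Σ pᵢ ln pᵢ = −((-0.0345) + (-0.3398) + (-0.0345) + (-0.0995) + (-0.2522) + (-0.3466) + (-0.0594) + (-0.1606)) = 1.3271.
With S = 8 species, ln S = 2.0794, so J = 1.3271/2.0794 = 0.6382, i.e. 0.64 to 2 decimal places.

0.64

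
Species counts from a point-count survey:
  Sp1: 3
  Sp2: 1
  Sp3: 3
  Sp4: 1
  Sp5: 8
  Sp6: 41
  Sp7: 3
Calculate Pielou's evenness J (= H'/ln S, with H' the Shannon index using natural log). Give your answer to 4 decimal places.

0.5728

Total N = 3+1+3+1+8+41+3 = 60, so the proportions are 0.05, 0.016667, 0.05, 0.016667, 0.133333, 0.683333, 0.05 (working shown to 6 dp, full precision carried).
H' = −Σ pᵢ ln pᵢ = −((-0.149787) + (-0.068239) + (-0.149787) + (-0.068239) + (-0.268654) + (-0.260195) + (-0.149787)) = 1.114686.
With S = 7 species, ln S = 1.945910, so J = 1.114686/1.945910 = 0.572835, i.e. 0.5728 to 4 decimal places.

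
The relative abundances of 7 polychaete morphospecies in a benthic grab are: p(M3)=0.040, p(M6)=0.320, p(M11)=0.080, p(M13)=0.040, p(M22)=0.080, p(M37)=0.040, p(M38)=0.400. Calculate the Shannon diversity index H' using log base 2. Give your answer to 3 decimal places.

2.195

Each pᵢ log₂ pᵢ term (working shown to 5 dp, full precision carried): 0.04×(-4.64386)=-0.18575, 0.32×(-1.64386)=-0.52603, 0.08×(-3.64386)=-0.29151, 0.04×(-4.64386)=-0.18575, 0.08×(-3.64386)=-0.29151, 0.04×(-4.64386)=-0.18575, 0.4×(-1.32193)=-0.52877.
Sum = -2.19508, so H' = 2.195.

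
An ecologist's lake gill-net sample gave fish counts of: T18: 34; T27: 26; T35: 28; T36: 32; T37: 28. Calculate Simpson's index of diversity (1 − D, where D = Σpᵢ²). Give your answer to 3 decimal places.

Total N = 34+26+28+32+28 = 148, so the proportions are 0.22973, 0.17568, 0.18919, 0.21622, 0.18919 (working shown to 5 dp, full precision carried).
D = 0.22973² + 0.17568² + 0.18919² + 0.21622² + 0.18919² = 0.05278 + 0.03086 + 0.03579 + 0.04675 + 0.03579 = 0.20197.
So 1 − D = 0.79803, i.e. 0.798 to 3 decimal places.

0.798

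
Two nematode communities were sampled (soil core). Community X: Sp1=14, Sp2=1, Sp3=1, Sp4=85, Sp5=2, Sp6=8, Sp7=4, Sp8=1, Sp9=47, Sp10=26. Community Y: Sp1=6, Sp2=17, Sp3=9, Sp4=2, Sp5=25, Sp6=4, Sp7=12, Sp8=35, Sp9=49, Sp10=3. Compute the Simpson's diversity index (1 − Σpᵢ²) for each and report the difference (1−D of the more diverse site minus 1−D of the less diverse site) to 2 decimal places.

0.11

Community X: N=189, proportions 0.0741, 0.0053, 0.0053, 0.4497, 0.0106, 0.0423, 0.0212, 0.0053, 0.2487, 0.1376, giving 1−D = 0.7091 (working shown to 4 dp, full precision carried).
Community Y: N=162, proportions 0.037, 0.1049, 0.0556, 0.0123, 0.1543, 0.0247, 0.0741, 0.216, 0.3025, 0.0185, giving 1−D = 0.8160.
Difference = |0.7091 − 0.8160| = 0.1069, i.e. 0.11 to 2 decimal places.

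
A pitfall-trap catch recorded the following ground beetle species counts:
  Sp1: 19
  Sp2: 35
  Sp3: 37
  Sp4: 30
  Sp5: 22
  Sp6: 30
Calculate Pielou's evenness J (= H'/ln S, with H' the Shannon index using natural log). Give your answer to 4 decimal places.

0.9854

Total N = 19+35+37+30+22+30 = 173, so the proportions are 0.109827, 0.202312, 0.213873, 0.17341, 0.127168, 0.17341 (working shown to 6 dp, full precision carried).
H' = −Σ pᵢ ln pᵢ = −((-0.242591) + (-0.323283) + (-0.329872) + (-0.303831) + (-0.262251) + (-0.303831)) = 1.765660.
With S = 6 species, ln S = 1.791759, so J = 1.765660/1.791759 = 0.985434, i.e. 0.9854 to 4 decimal places.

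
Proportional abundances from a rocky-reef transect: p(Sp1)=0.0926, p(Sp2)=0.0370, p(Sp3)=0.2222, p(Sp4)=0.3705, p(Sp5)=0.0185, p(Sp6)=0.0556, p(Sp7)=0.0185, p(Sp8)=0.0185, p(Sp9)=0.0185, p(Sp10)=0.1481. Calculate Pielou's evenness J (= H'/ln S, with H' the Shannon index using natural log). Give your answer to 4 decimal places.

0.7744

H' = −Σ pᵢ ln pᵢ = −((-0.220339) + (-0.121983) + (-0.334228) + (-0.367870) + (-0.073815) + (-0.160660) + (-0.073815) + (-0.073815) + (-0.073815) + (-0.282851)) = 1.783190 (working shown to 6 dp, full precision carried).
With S = 10 species, ln S = 2.302585, so J = 1.783190/2.302585 = 0.774430, i.e. 0.7744 to 4 decimal places.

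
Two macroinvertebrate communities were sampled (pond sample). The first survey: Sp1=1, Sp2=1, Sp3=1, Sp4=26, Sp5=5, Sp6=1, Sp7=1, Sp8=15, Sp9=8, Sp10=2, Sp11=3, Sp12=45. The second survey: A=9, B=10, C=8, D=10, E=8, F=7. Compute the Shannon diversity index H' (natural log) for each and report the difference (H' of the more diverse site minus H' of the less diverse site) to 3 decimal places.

The first survey: N=109, proportions 0.00917, 0.00917, 0.00917, 0.23853, 0.04587, 0.00917, 0.00917, 0.13761, 0.07339, 0.01835, 0.02752, 0.41284, giving H' = 1.70056 (working shown to 5 dp, full precision carried).
The second survey: N=52, proportions 0.17308, 0.19231, 0.15385, 0.19231, 0.15385, 0.13462, giving H' = 1.78357.
Difference = |1.70056 − 1.78357| = 0.08301, i.e. 0.083 to 3 decimal places.

0.083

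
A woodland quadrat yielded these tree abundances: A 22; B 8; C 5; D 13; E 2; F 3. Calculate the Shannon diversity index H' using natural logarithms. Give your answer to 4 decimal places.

1.5040

Total N = 22+8+5+13+2+3 = 53, so the proportions are 0.415094, 0.150943, 0.09434, 0.245283, 0.037736, 0.056604 (working shown to 6 dp, full precision carried).
Each pᵢ ln pᵢ term: 0.415094×(-0.879249)=-0.364971, 0.150943×(-1.890850)=-0.285411, 0.09434×(-2.360854)=-0.222722, 0.245283×(-1.405343)=-0.344707, 0.037736×(-3.277145)=-0.123666, 0.056604×(-2.871680)=-0.162548.
Sum = -1.504025, so H' = 1.5040.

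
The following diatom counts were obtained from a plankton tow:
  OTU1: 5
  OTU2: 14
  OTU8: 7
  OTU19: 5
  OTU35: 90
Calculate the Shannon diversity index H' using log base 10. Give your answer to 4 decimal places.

0.3900

Total N = 5+14+7+5+90 = 121, so the proportions are 0.041322, 0.115702, 0.057851, 0.041322, 0.743802 (working shown to 6 dp, full precision carried).
Each pᵢ log₁₀ pᵢ term: 0.041322×(-1.383815)=-0.057182, 0.115702×(-0.936657)=-0.108374, 0.057851×(-1.237687)=-0.071602, 0.041322×(-1.383815)=-0.057182, 0.743802×(-0.128543)=-0.095610.
Sum = -0.389951, so H' = 0.3900.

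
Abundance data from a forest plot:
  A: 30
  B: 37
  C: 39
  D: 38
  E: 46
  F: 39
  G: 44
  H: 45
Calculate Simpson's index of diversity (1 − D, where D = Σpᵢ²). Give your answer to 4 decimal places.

0.8731

Total N = 30+37+39+38+46+39+44+45 = 318, so the proportions are 0.09434, 0.116352, 0.122642, 0.119497, 0.144654, 0.122642, 0.138365, 0.141509 (working shown to 6 dp, full precision carried).
D = 0.09434² + 0.116352² + 0.122642² + 0.119497² + 0.144654² + 0.122642² + 0.138365² + 0.141509² = 0.008900 + 0.013538 + 0.015041 + 0.014279 + 0.020925 + 0.015041 + 0.019145 + 0.020025 = 0.126894.
So 1 − D = 0.873106, i.e. 0.8731 to 4 decimal places.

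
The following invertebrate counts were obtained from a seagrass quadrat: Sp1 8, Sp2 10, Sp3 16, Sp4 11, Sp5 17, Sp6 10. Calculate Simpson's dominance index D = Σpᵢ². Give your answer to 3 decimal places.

Total N = 8+10+16+11+17+10 = 72, so the proportions are 0.11111, 0.13889, 0.22222, 0.15278, 0.23611, 0.13889 (working shown to 5 dp, full precision carried).
D = 0.11111² + 0.13889² + 0.22222² + 0.15278² + 0.23611² + 0.13889² = 0.01235 + 0.01929 + 0.04938 + 0.02334 + 0.05575 + 0.01929 = 0.17940.
To 3 decimal places, D = 0.179.

0.179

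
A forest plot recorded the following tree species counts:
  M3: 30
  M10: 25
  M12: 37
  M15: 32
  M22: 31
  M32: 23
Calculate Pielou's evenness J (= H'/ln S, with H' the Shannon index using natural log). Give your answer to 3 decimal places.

Total N = 30+25+37+32+31+23 = 178, so the proportions are 0.16854, 0.14045, 0.20787, 0.17978, 0.17416, 0.12921 (working shown to 5 dp, full precision carried).
H' = −Σ pᵢ ln pᵢ = −((-0.30010) + (-0.27569) + (-0.32653) + (-0.30850) + (-0.30439) + (-0.26441)) = 1.77962.
With S = 6 species, ln S = 1.79176, so J = 1.77962/1.79176 = 0.99322, i.e. 0.993 to 3 decimal places.

0.993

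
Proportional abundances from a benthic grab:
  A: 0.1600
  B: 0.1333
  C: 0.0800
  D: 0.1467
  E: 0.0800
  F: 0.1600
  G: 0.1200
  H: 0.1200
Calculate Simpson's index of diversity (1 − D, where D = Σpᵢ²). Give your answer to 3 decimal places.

D = 0.16² + 0.1333² + 0.08² + 0.1467² + 0.08² + 0.16² + 0.12² + 0.12² = 0.02560 + 0.01777 + 0.00640 + 0.02152 + 0.00640 + 0.02560 + 0.01440 + 0.01440 = 0.13209 (working shown to 5 dp, full precision carried).
So 1 − D = 0.86791, i.e. 0.868 to 3 decimal places.

0.868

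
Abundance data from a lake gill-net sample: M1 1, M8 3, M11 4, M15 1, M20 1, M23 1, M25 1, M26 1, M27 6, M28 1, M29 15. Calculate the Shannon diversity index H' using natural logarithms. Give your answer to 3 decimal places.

Total N = 1+3+4+1+1+1+1+1+6+1+15 = 35, so the proportions are 0.02857, 0.08571, 0.11429, 0.02857, 0.02857, 0.02857, 0.02857, 0.02857, 0.17143, 0.02857, 0.42857 (working shown to 5 dp, full precision carried).
Each pᵢ ln pᵢ term: 0.02857×(-3.55535)=-0.10158, 0.08571×(-2.45674)=-0.21058, 0.11429×(-2.16905)=-0.24789, 0.02857×(-3.55535)=-0.10158, 0.02857×(-3.55535)=-0.10158, 0.02857×(-3.55535)=-0.10158, 0.02857×(-3.55535)=-0.10158, 0.02857×(-3.55535)=-0.10158, 0.17143×(-1.76359)=-0.30233, 0.02857×(-3.55535)=-0.10158, 0.42857×(-0.84730)=-0.36313.
Sum = -1.83500, so H' = 1.835.

1.835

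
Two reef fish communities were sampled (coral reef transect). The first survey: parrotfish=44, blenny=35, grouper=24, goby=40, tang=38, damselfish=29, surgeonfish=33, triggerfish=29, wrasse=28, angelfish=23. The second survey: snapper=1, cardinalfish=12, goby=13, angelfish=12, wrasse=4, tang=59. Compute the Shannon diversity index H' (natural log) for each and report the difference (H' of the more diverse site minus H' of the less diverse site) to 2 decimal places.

The first survey: N=323, proportions 0.1362, 0.1084, 0.0743, 0.1238, 0.1176, 0.0898, 0.1022, 0.0898, 0.0867, 0.0712, giving H' = 2.2820 (working shown to 4 dp, full precision carried).
The second survey: N=101, proportions 0.0099, 0.1188, 0.1287, 0.1188, 0.0396, 0.5842, giving H' = 1.2577.
Difference = |2.2820 − 1.2577| = 1.0243, i.e. 1.02 to 2 decimal places.

1.02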